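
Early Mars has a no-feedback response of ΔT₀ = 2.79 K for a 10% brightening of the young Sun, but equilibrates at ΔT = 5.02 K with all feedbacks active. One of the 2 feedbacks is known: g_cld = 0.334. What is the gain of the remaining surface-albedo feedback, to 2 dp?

0.11

Amplification A = ΔT/ΔT₀ = 5.02/2.79 = 1.799.
Total gain g = 1 − 1/A = 1 − 1/1.799 = 0.4441.
The known gain is 0.334.
g_alb = 0.4441 − 0.334 = 0.11.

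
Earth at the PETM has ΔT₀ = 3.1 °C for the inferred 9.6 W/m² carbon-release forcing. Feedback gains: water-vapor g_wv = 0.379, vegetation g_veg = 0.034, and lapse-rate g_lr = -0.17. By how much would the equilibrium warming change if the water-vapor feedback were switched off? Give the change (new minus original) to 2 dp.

Original: g = 0.243, ΔT = 3.1/(1−0.243) = 4.0951 °C.
Without water-vapor: g' = -0.136, ΔT' = 3.1/(1+0.136) = 2.7289 °C.
Change = 2.7289 − 4.0951 = -1.37 °C.

-1.37 °C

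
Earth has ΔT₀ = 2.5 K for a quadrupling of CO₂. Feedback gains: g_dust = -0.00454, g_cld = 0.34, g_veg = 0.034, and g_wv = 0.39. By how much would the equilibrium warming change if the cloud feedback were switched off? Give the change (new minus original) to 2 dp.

-6.09 K

Original: g = 0.75946, ΔT = 2.5/(1−0.75946) = 10.3933 K.
Without cloud: g' = 0.41946, ΔT' = 2.5/(1−0.41946) = 4.3063 K.
Change = 4.3063 − 10.3933 = -6.09 K.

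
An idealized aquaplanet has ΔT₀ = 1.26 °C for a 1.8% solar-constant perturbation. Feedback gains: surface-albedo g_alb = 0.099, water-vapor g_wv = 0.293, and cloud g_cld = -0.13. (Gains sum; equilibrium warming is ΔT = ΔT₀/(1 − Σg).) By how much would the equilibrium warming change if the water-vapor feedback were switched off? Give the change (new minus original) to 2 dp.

Original: g = 0.262, ΔT = 1.26/(1−0.262) = 1.7073 °C.
Without water-vapor: g' = -0.031, ΔT' = 1.26/(1+0.031) = 1.2221 °C.
Change = 1.2221 − 1.7073 = -0.49 °C.

-0.49 °C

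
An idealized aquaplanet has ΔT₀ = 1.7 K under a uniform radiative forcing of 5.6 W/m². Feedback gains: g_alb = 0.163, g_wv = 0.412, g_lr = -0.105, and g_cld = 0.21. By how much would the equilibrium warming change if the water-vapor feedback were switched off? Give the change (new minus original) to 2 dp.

-2.99 K

Original: g = 0.68, ΔT = 1.7/(1−0.68) = 5.3125 K.
Without water-vapor: g' = 0.268, ΔT' = 1.7/(1−0.268) = 2.3224 K.
Change = 2.3224 − 5.3125 = -2.99 K.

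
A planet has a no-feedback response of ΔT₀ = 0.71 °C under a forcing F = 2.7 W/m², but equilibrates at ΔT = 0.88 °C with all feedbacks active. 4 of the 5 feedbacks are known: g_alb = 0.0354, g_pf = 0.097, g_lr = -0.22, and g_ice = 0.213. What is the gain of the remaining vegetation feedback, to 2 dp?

Amplification A = ΔT/ΔT₀ = 0.88/0.71 = 1.239.
Total gain g = 1 − 1/A = 1 − 1/1.239 = 0.1929.
Known gains sum to 0.0354 + 0.097 − 0.22 + 0.213 = 0.1254.
g_veg = 0.1929 − 0.1254 = 0.07.

0.07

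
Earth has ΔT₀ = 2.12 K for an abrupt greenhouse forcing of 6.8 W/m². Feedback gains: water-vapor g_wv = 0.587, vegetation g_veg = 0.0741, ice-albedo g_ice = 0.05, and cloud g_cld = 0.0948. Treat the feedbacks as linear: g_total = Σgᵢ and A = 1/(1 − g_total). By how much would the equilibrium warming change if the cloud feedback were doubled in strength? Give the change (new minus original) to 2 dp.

Original: g = 0.8059, ΔT = 2.12/(1−0.8059) = 10.9222 K.
With doubled cloud: g' = 0.9007, ΔT' = 2.12/(1−0.9007) = 21.3494 K.
Change = 21.3494 − 10.9222 = 10.43 K.

10.43 K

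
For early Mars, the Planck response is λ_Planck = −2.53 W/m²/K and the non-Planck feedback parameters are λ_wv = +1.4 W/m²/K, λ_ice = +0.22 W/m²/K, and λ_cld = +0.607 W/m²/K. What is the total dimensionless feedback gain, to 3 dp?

0.880

Convert to gains: g_wv = 1.4/2.53 = 0.5534; g_ice = 0.22/2.53 = 0.08696; g_cld = 0.607/2.53 = 0.2399.
Total gain g = 0.88026.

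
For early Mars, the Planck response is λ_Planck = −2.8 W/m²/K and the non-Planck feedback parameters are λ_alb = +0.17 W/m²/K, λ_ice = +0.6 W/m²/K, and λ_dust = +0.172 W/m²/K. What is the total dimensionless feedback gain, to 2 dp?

0.34

Convert to gains: g_alb = 0.17/2.8 = 0.06071; g_ice = 0.6/2.8 = 0.2143; g_dust = 0.172/2.8 = 0.06143.
Total gain g = 0.33644.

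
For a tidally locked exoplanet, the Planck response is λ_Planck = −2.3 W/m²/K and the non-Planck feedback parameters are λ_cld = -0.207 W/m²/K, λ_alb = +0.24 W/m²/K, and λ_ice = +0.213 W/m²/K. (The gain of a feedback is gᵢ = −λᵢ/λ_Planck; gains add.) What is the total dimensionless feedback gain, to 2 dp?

Convert to gains: g_cld = -0.207/2.3 = -0.09; g_alb = 0.24/2.3 = 0.1043; g_ice = 0.213/2.3 = 0.09261.
Total gain g = 0.10691.

0.11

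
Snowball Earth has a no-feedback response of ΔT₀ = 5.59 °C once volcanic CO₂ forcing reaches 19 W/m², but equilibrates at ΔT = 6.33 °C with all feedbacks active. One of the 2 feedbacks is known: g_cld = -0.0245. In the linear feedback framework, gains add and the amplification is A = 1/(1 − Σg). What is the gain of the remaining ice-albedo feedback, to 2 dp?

Amplification A = ΔT/ΔT₀ = 6.33/5.59 = 1.132.
Total gain g = 1 − 1/A = 1 − 1/1.132 = 0.1166.
The known gain is -0.0245.
g_ice = 0.1166 + 0.0245 = 0.14.

0.14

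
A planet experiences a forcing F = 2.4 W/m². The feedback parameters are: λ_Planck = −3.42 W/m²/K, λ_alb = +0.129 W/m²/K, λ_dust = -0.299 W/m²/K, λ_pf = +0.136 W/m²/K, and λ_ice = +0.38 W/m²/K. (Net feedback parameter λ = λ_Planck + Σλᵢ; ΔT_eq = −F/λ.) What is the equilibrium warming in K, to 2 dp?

0.78 K

Net feedback parameter λ = (−3.42) + (+0.129) + (-0.299) + (+0.136) + (+0.38) = -3.074 W/m²/K.
ΔT = −F/λ = −2.4/(-3.074) = 0.78 K.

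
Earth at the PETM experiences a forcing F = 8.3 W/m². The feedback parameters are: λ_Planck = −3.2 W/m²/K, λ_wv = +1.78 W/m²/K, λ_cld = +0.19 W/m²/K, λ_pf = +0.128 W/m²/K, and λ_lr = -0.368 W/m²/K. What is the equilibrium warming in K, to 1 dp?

5.6 K

Net feedback parameter λ = (−3.2) + (+1.78) + (+0.19) + (+0.128) + (-0.368) = -1.47 W/m²/K.
ΔT = −F/λ = −8.3/(-1.47) = 5.6 K.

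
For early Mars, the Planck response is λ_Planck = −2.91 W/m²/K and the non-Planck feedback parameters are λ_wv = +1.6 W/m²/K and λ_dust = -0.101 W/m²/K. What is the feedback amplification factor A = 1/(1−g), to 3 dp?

2.062

Convert to gains: g_wv = 1.6/2.91 = 0.5498; g_dust = -0.101/2.91 = -0.03471.
Total gain g = 0.51509.
A = 1/(1 − 0.51509) = 2.062.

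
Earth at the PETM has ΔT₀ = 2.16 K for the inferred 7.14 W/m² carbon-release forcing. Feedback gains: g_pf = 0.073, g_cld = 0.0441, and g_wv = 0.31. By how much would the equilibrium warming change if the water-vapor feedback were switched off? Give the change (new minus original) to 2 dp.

-1.32 K

Original: g = 0.4271, ΔT = 2.16/(1−0.4271) = 3.7703 K.
Without water-vapor: g' = 0.1171, ΔT' = 2.16/(1−0.1171) = 2.4465 K.
Change = 2.4465 − 3.7703 = -1.32 K.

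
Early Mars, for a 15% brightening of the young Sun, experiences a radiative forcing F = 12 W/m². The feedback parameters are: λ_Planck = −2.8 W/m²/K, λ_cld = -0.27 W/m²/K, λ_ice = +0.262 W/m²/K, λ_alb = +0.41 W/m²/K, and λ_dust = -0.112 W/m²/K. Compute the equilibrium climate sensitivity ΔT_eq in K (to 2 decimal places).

Net feedback parameter λ = (−2.8) + (-0.27) + (+0.262) + (+0.41) + (-0.112) = -2.51 W/m²/K.
ΔT = −F/λ = −12/(-2.51) = 4.78 K.

4.78 K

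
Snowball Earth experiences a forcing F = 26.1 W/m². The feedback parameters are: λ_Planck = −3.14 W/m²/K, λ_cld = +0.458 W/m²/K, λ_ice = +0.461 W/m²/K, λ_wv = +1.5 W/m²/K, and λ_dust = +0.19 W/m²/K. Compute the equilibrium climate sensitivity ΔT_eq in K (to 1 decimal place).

49.2 K

Net feedback parameter λ = (−3.14) + (+0.458) + (+0.461) + (+1.5) + (+0.19) = -0.531 W/m²/K.
ΔT = −F/λ = −26.1/(-0.531) = 49.2 K.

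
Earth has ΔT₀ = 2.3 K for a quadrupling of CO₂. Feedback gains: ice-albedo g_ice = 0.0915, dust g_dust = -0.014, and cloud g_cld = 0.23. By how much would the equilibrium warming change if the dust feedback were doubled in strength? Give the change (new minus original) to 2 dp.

-0.07 K

Original: g = 0.3075, ΔT = 2.3/(1−0.3075) = 3.3213 K.
With doubled dust: g' = 0.2935, ΔT' = 2.3/(1−0.2935) = 3.2555 K.
Change = 3.2555 − 3.3213 = -0.07 K.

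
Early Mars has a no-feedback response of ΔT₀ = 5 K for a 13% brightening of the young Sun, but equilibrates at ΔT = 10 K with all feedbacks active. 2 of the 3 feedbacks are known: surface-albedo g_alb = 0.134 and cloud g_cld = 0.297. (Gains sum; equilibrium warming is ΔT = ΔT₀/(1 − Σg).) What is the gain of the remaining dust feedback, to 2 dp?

Amplification A = ΔT/ΔT₀ = 10/5 = 2.
Total gain g = 1 − 1/A = 1 − 1/2 = 0.5.
Known gains sum to 0.134 + 0.297 = 0.431.
g_dust = 0.5 − 0.431 = 0.07.

0.07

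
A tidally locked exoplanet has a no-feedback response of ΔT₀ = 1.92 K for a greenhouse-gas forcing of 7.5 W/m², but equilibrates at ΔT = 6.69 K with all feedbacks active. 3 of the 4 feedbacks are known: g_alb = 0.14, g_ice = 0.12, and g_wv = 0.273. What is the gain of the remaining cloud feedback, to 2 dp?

Amplification A = ΔT/ΔT₀ = 6.69/1.92 = 3.484.
Total gain g = 1 − 1/A = 1 − 1/3.484 = 0.713.
Known gains sum to 0.14 + 0.12 + 0.273 = 0.533.
g_cld = 0.713 − 0.533 = 0.18.

0.18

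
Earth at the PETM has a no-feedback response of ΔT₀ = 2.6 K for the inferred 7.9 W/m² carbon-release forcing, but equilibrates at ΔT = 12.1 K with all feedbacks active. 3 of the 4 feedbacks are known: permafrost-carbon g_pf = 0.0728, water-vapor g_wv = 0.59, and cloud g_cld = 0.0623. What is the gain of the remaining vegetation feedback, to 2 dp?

0.06

Amplification A = ΔT/ΔT₀ = 12.1/2.6 = 4.654.
Total gain g = 1 − 1/A = 1 − 1/4.654 = 0.7851.
Known gains sum to 0.0728 + 0.59 + 0.0623 = 0.7251.
g_veg = 0.7851 − 0.7251 = 0.06.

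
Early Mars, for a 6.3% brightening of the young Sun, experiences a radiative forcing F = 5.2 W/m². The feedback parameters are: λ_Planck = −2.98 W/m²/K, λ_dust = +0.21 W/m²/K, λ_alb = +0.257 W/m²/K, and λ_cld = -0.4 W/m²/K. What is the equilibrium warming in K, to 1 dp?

1.8 K

Net feedback parameter λ = (−2.98) + (+0.21) + (+0.257) + (-0.4) = -2.913 W/m²/K.
ΔT = −F/λ = −5.2/(-2.913) = 1.8 K.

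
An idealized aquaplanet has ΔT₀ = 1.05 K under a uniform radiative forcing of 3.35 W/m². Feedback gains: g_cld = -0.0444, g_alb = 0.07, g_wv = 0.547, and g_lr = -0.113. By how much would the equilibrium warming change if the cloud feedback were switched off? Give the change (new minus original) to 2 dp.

0.17 K

Original: g = 0.4596, ΔT = 1.05/(1−0.4596) = 1.9430 K.
Without cloud: g' = 0.504, ΔT' = 1.05/(1−0.504) = 2.1169 K.
Change = 2.1169 − 1.9430 = 0.17 K.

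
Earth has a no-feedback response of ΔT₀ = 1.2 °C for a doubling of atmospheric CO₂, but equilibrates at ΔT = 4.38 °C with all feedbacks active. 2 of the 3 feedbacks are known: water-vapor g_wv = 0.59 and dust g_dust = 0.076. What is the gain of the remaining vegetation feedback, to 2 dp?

0.06

Amplification A = ΔT/ΔT₀ = 4.38/1.2 = 3.65.
Total gain g = 1 − 1/A = 1 − 1/3.65 = 0.726.
Known gains sum to 0.59 + 0.076 = 0.666.
g_veg = 0.726 − 0.666 = 0.06.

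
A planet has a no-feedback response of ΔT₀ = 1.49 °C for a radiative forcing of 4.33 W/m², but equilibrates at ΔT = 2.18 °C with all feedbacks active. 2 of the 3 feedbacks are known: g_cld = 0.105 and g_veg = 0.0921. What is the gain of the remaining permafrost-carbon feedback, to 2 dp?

0.12

Amplification A = ΔT/ΔT₀ = 2.18/1.49 = 1.463.
Total gain g = 1 − 1/A = 1 − 1/1.463 = 0.3165.
Known gains sum to 0.105 + 0.0921 = 0.1971.
g_pf = 0.3165 − 0.1971 = 0.12.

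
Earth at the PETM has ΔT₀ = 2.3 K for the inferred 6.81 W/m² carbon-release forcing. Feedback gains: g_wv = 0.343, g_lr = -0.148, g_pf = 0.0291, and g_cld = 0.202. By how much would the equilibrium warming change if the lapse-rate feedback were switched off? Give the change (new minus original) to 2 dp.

Original: g = 0.4261, ΔT = 2.3/(1−0.4261) = 4.0077 K.
Without lapse-rate: g' = 0.5741, ΔT' = 2.3/(1−0.5741) = 5.4003 K.
Change = 5.4003 − 4.0077 = 1.39 K.

1.39 K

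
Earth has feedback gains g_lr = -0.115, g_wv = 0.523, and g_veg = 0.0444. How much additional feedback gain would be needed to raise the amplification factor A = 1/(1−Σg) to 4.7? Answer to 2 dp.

0.33

Current total gain = 0.4524.
Target gain for A = 4.7: g* = 1 − 1/4.7 = 0.7872.
Additional gain needed = 0.7872 − 0.4524 = 0.33.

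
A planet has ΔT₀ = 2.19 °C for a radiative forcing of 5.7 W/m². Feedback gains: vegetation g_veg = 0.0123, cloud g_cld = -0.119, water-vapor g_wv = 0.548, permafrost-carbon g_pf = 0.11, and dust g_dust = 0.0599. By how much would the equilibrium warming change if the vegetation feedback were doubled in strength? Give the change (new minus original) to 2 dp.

0.18 °C

Original: g = 0.6112, ΔT = 2.19/(1−0.6112) = 5.6327 °C.
With doubled vegetation: g' = 0.6235, ΔT' = 2.19/(1−0.6235) = 5.8167 °C.
Change = 5.8167 − 5.6327 = 0.18 °C.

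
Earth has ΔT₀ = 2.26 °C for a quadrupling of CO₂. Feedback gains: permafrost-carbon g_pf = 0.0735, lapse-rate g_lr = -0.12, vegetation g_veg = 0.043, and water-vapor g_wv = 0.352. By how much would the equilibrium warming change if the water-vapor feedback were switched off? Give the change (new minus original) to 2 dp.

-1.22 °C

Original: g = 0.3485, ΔT = 2.26/(1−0.3485) = 3.4689 °C.
Without water-vapor: g' = -0.0035, ΔT' = 2.26/(1+0.0035) = 2.2521 °C.
Change = 2.2521 − 3.4689 = -1.22 °C.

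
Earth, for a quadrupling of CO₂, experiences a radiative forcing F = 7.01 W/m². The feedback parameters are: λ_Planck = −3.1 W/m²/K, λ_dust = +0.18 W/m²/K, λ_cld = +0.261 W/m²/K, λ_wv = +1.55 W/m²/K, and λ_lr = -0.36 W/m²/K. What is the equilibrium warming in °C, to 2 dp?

Net feedback parameter λ = (−3.1) + (+0.18) + (+0.261) + (+1.55) + (-0.36) = -1.469 W/m²/K.
ΔT = −F/λ = −7.01/(-1.469) = 4.77 °C.

4.77 °C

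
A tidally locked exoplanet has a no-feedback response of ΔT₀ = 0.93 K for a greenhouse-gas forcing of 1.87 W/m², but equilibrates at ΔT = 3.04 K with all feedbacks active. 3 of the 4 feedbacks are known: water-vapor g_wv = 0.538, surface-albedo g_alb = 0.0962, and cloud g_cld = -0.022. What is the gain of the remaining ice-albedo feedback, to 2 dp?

0.08

Amplification A = ΔT/ΔT₀ = 3.04/0.93 = 3.269.
Total gain g = 1 − 1/A = 1 − 1/3.269 = 0.6941.
Known gains sum to 0.538 + 0.0962 − 0.022 = 0.6122.
g_ice = 0.6941 − 0.6122 = 0.08.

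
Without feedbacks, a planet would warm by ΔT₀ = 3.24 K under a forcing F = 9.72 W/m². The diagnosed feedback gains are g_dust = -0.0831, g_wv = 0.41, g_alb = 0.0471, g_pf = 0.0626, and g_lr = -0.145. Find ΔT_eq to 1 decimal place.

Total gain g = -0.0831 + 0.41 + 0.0471 + 0.0626 − 0.145 = 0.2916.
Amplification A = 1/(1 − 0.2916) = 1.412.
ΔT = 3.24 × 1.412 = 4.6 K.

4.6 K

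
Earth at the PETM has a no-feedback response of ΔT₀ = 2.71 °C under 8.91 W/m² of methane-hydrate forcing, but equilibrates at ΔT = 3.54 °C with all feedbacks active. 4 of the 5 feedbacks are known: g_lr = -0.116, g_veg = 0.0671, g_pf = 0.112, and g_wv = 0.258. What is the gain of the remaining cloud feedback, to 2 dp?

Amplification A = ΔT/ΔT₀ = 3.54/2.71 = 1.306.
Total gain g = 1 − 1/A = 1 − 1/1.306 = 0.2343.
Known gains sum to -0.116 + 0.0671 + 0.112 + 0.258 = 0.3211.
g_cld = 0.2343 − 0.3211 = -0.09.

-0.09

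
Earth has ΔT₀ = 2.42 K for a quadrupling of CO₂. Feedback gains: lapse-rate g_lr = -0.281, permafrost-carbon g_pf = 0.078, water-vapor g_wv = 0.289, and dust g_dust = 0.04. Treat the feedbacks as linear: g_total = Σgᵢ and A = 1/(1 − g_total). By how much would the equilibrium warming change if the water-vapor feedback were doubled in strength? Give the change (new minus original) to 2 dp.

Original: g = 0.126, ΔT = 2.42/(1−0.126) = 2.7689 K.
With doubled water-vapor: g' = 0.415, ΔT' = 2.42/(1−0.415) = 4.1368 K.
Change = 4.1368 − 2.7689 = 1.37 K.

1.37 K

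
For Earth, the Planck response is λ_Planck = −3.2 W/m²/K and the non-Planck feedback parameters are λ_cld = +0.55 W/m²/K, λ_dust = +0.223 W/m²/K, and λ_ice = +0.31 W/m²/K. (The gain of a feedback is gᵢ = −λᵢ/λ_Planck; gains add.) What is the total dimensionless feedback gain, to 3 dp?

Convert to gains: g_cld = 0.55/3.2 = 0.1719; g_dust = 0.223/3.2 = 0.06969; g_ice = 0.31/3.2 = 0.09687.
Total gain g = 0.33846.

0.338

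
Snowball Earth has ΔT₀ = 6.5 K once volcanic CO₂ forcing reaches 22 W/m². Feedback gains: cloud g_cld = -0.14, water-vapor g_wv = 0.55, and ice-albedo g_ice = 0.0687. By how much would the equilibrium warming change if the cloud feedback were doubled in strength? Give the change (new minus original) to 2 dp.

-2.64 K

Original: g = 0.4787, ΔT = 6.5/(1−0.4787) = 12.4688 K.
With doubled cloud: g' = 0.3387, ΔT' = 6.5/(1−0.3387) = 9.8291 K.
Change = 9.8291 − 12.4688 = -2.64 K.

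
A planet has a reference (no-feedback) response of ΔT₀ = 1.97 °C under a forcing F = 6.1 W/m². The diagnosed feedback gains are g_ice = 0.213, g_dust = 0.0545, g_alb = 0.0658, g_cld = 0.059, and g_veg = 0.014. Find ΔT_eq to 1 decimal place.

Total gain g = 0.213 + 0.0545 + 0.0658 + 0.059 + 0.014 = 0.4063.
Amplification A = 1/(1 − 0.4063) = 1.684.
ΔT = 1.97 × 1.684 = 3.3 °C.

3.3 °C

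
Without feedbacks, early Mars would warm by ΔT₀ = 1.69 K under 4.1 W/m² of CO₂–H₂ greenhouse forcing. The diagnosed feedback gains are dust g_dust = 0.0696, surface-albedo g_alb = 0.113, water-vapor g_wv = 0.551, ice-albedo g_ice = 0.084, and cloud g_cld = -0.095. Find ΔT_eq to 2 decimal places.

6.09 K

Total gain g = 0.0696 + 0.113 + 0.551 + 0.084 − 0.095 = 0.7226.
Amplification A = 1/(1 − 0.7226) = 3.605.
ΔT = 1.69 × 3.605 = 6.09 K.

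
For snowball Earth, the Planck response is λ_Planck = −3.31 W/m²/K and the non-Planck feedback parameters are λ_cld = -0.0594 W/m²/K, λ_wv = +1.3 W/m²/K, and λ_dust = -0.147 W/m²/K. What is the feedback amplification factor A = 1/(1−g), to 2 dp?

1.49

Convert to gains: g_cld = -0.0594/3.31 = -0.01795; g_wv = 1.3/3.31 = 0.3927; g_dust = -0.147/3.31 = -0.04441.
Total gain g = 0.33034.
A = 1/(1 − 0.33034) = 1.49.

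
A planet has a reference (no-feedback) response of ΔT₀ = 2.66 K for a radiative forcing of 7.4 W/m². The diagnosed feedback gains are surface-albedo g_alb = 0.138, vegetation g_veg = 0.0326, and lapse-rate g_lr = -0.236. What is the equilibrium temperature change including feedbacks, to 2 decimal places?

2.50 K

Total gain g = 0.138 + 0.0326 − 0.236 = -0.0654.
Amplification A = 1/(1 + 0.0654) = 0.9386.
ΔT = 2.66 × 0.9386 = 2.50 K.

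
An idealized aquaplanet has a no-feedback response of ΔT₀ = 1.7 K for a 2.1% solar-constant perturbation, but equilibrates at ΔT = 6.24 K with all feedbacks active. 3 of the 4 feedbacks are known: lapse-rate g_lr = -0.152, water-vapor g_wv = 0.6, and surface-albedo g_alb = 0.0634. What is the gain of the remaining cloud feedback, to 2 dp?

0.22

Amplification A = ΔT/ΔT₀ = 6.24/1.7 = 3.671.
Total gain g = 1 − 1/A = 1 − 1/3.671 = 0.7276.
Known gains sum to -0.152 + 0.6 + 0.0634 = 0.5114.
g_cld = 0.7276 − 0.5114 = 0.22.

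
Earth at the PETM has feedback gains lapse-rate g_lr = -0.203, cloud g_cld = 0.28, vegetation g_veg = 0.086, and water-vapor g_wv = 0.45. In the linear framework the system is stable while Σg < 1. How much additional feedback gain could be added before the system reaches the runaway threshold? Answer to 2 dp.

Current total gain = -0.203 + 0.28 + 0.086 + 0.45 = 0.613.
Margin to runaway = 1 − 0.613 = 0.39.

0.39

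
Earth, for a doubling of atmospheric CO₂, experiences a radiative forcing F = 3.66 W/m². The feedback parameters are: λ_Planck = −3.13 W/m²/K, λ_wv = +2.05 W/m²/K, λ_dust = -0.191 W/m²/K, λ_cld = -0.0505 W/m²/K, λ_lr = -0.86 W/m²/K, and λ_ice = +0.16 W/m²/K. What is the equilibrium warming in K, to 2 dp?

Net feedback parameter λ = (−3.13) + (+2.05) + (-0.191) + (-0.0505) + (-0.86) + (+0.16) = -2.0215 W/m²/K.
ΔT = −F/λ = −3.66/(-2.0215) = 1.81 K.

1.81 K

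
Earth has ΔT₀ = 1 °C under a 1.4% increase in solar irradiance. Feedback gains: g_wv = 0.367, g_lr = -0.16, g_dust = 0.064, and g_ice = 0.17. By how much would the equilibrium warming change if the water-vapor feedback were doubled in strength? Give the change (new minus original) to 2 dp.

Original: g = 0.441, ΔT = 1/(1−0.441) = 1.7889 °C.
With doubled water-vapor: g' = 0.808, ΔT' = 1/(1−0.808) = 5.2083 °C.
Change = 5.2083 − 1.7889 = 3.42 °C.

3.42 °C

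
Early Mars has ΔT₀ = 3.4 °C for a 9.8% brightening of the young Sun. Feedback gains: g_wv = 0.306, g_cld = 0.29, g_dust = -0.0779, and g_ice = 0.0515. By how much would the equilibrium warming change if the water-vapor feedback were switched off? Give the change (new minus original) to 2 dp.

Original: g = 0.5696, ΔT = 3.4/(1−0.5696) = 7.8996 °C.
Without water-vapor: g' = 0.2636, ΔT' = 3.4/(1−0.2636) = 4.6171 °C.
Change = 4.6171 − 7.8996 = -3.28 °C.

-3.28 °C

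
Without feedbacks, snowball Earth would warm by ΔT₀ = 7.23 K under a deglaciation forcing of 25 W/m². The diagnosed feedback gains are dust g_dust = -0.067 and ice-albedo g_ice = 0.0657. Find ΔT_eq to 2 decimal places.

Total gain g = -0.067 + 0.0657 = -0.0013.
Amplification A = 1/(1 + 0.0013) = 0.9987.
ΔT = 7.23 × 0.9987 = 7.22 K.

7.22 K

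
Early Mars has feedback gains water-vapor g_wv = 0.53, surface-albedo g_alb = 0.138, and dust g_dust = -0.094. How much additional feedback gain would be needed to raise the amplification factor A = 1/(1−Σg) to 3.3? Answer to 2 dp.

0.12

Current total gain = 0.574.
Target gain for A = 3.3: g* = 1 − 1/3.3 = 0.697.
Additional gain needed = 0.697 − 0.574 = 0.12.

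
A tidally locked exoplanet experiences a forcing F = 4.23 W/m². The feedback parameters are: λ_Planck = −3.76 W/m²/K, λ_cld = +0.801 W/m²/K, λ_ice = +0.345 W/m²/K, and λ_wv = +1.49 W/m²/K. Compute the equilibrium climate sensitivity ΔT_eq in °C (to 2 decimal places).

3.76 °C

Net feedback parameter λ = (−3.76) + (+0.801) + (+0.345) + (+1.49) = -1.124 W/m²/K.
ΔT = −F/λ = −4.23/(-1.124) = 3.76 °C.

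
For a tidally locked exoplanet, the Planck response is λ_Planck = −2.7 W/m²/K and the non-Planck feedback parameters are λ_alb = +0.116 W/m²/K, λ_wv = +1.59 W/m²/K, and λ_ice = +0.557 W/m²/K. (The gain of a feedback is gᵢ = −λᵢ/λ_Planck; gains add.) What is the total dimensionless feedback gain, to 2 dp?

Convert to gains: g_alb = 0.116/2.7 = 0.04296; g_wv = 1.59/2.7 = 0.5889; g_ice = 0.557/2.7 = 0.2063.
Total gain g = 0.83816.

0.84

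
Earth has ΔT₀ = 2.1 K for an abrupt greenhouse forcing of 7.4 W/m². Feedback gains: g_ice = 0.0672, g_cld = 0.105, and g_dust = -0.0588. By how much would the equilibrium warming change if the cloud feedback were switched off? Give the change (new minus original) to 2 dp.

Original: g = 0.1134, ΔT = 2.1/(1−0.1134) = 2.3686 K.
Without cloud: g' = 0.0084, ΔT' = 2.1/(1−0.0084) = 2.1178 K.
Change = 2.1178 − 2.3686 = -0.25 K.

-0.25 K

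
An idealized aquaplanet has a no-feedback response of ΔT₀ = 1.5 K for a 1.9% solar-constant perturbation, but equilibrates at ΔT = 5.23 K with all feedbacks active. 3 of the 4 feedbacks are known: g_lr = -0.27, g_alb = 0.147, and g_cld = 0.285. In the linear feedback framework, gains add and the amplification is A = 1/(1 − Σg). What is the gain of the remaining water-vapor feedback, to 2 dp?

Amplification A = ΔT/ΔT₀ = 5.23/1.5 = 3.487.
Total gain g = 1 − 1/A = 1 − 1/3.487 = 0.7132.
Known gains sum to -0.27 + 0.147 + 0.285 = 0.162.
g_wv = 0.7132 − 0.162 = 0.55.

0.55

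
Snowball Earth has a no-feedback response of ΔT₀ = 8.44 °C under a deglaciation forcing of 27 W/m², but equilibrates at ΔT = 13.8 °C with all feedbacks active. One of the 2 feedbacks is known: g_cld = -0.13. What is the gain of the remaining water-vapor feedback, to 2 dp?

Amplification A = ΔT/ΔT₀ = 13.8/8.44 = 1.635.
Total gain g = 1 − 1/A = 1 − 1/1.635 = 0.3884.
The known gain is -0.13.
g_wv = 0.3884 + 0.13 = 0.52.

0.52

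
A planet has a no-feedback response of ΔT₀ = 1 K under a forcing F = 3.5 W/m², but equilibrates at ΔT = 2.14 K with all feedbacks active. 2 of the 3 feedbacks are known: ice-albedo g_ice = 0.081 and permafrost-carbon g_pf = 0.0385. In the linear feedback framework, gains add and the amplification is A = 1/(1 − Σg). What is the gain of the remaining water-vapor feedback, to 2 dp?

0.41

Amplification A = ΔT/ΔT₀ = 2.14/1 = 2.14.
Total gain g = 1 − 1/A = 1 − 1/2.14 = 0.5327.
Known gains sum to 0.081 + 0.0385 = 0.1195.
g_wv = 0.5327 − 0.1195 = 0.41.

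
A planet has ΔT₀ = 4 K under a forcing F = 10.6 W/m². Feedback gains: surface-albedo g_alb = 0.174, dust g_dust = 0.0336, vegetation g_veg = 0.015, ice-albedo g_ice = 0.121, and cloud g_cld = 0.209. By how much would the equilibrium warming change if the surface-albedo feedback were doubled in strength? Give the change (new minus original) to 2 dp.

Original: g = 0.5526, ΔT = 4/(1−0.5526) = 8.9405 K.
With doubled surface-albedo: g' = 0.7266, ΔT' = 4/(1−0.7266) = 14.6306 K.
Change = 14.6306 − 8.9405 = 5.69 K.

5.69 K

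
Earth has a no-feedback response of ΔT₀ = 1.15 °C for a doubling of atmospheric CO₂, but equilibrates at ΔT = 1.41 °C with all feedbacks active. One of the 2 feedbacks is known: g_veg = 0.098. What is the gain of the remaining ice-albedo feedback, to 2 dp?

0.09

Amplification A = ΔT/ΔT₀ = 1.41/1.15 = 1.226.
Total gain g = 1 − 1/A = 1 − 1/1.226 = 0.1843.
The known gain is 0.098.
g_ice = 0.1843 − 0.098 = 0.09.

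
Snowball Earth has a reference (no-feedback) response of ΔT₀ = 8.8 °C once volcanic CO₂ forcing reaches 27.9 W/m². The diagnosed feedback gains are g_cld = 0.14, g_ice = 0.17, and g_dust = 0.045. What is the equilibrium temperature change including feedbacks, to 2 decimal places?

13.64 °C

Total gain g = 0.14 + 0.17 + 0.045 = 0.355.
Amplification A = 1/(1 − 0.355) = 1.55.
ΔT = 8.8 × 1.55 = 13.64 °C.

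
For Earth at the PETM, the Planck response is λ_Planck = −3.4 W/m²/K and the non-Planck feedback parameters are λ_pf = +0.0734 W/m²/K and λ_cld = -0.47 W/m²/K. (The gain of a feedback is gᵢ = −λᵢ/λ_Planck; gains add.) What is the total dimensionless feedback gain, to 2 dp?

Convert to gains: g_pf = 0.0734/3.4 = 0.02159; g_cld = -0.47/3.4 = -0.1382.
Total gain g = -0.11661.

-0.12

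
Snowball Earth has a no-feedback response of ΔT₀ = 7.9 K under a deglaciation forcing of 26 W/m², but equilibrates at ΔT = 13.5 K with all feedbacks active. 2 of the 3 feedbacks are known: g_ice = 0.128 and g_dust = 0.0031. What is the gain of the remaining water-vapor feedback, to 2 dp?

Amplification A = ΔT/ΔT₀ = 13.5/7.9 = 1.709.
Total gain g = 1 − 1/A = 1 − 1/1.709 = 0.4149.
Known gains sum to 0.128 + 0.0031 = 0.1311.
g_wv = 0.4149 − 0.1311 = 0.28.

0.28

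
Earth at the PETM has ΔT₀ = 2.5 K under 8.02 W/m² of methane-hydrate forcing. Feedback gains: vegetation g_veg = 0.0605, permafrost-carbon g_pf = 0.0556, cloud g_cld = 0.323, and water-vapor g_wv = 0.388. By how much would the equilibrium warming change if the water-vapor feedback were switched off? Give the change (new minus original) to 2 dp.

-10.00 K

Original: g = 0.8271, ΔT = 2.5/(1−0.8271) = 14.4592 K.
Without water-vapor: g' = 0.4391, ΔT' = 2.5/(1−0.4391) = 4.4571 K.
Change = 4.4571 − 14.4592 = -10.00 K.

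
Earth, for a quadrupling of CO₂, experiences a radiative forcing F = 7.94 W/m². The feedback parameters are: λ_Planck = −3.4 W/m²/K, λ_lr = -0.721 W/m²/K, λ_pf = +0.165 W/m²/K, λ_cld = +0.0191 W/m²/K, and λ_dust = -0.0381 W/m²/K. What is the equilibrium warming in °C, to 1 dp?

Net feedback parameter λ = (−3.4) + (-0.721) + (+0.165) + (+0.0191) + (-0.0381) = -3.975 W/m²/K.
ΔT = −F/λ = −7.94/(-3.975) = 2.0 °C.

2.0 °C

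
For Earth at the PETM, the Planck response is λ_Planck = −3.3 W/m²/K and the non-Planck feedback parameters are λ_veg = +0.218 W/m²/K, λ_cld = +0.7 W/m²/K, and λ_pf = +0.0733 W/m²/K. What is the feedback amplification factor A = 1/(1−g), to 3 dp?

1.429

Convert to gains: g_veg = 0.218/3.3 = 0.06606; g_cld = 0.7/3.3 = 0.2121; g_pf = 0.0733/3.3 = 0.02221.
Total gain g = 0.30037.
A = 1/(1 − 0.30037) = 1.429.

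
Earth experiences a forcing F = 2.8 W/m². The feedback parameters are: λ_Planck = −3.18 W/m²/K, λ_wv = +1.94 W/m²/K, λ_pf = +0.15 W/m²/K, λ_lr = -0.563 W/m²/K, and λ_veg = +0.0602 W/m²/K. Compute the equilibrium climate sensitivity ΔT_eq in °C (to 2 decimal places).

Net feedback parameter λ = (−3.18) + (+1.94) + (+0.15) + (-0.563) + (+0.0602) = -1.5928 W/m²/K.
ΔT = −F/λ = −2.8/(-1.5928) = 1.76 °C.

1.76 °C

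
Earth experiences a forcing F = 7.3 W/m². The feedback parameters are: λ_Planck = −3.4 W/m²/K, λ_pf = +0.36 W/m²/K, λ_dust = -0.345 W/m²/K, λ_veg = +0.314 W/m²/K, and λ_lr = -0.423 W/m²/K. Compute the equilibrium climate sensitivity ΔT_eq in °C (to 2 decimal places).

2.09 °C

Net feedback parameter λ = (−3.4) + (+0.36) + (-0.345) + (+0.314) + (-0.423) = -3.494 W/m²/K.
ΔT = −F/λ = −7.3/(-3.494) = 2.09 °C.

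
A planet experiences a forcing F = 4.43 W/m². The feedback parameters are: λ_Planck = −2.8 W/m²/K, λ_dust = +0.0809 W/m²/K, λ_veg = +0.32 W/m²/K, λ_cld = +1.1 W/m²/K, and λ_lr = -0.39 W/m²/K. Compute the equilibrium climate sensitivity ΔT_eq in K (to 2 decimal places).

Net feedback parameter λ = (−2.8) + (+0.0809) + (+0.32) + (+1.1) + (-0.39) = -1.6891 W/m²/K.
ΔT = −F/λ = −4.43/(-1.6891) = 2.62 K.

2.62 K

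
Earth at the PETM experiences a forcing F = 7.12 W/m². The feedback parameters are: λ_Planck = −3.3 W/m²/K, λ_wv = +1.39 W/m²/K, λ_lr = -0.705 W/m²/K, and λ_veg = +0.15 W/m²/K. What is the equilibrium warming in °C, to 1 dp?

Net feedback parameter λ = (−3.3) + (+1.39) + (-0.705) + (+0.15) = -2.465 W/m²/K.
ΔT = −F/λ = −7.12/(-2.465) = 2.9 °C.

2.9 °C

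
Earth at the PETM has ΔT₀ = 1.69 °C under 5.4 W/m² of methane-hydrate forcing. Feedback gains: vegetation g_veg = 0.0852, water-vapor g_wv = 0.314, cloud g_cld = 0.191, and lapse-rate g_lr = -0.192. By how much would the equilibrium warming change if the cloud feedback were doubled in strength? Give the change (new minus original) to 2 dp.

1.31 °C

Original: g = 0.3982, ΔT = 1.69/(1−0.3982) = 2.8082 °C.
With doubled cloud: g' = 0.5892, ΔT' = 1.69/(1−0.5892) = 4.1139 °C.
Change = 4.1139 − 2.8082 = 1.31 °C.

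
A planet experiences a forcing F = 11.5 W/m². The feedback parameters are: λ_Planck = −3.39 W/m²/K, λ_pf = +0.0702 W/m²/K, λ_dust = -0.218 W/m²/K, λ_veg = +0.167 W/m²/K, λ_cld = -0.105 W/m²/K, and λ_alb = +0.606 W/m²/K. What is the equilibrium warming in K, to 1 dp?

Net feedback parameter λ = (−3.39) + (+0.0702) + (-0.218) + (+0.167) + (-0.105) + (+0.606) = -2.8698 W/m²/K.
ΔT = −F/λ = −11.5/(-2.8698) = 4.0 K.

4.0 K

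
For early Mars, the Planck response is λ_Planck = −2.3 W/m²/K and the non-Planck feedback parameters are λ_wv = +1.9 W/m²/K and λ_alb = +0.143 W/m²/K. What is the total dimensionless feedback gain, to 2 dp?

Convert to gains: g_wv = 1.9/2.3 = 0.8261; g_alb = 0.143/2.3 = 0.06217.
Total gain g = 0.88827.

0.89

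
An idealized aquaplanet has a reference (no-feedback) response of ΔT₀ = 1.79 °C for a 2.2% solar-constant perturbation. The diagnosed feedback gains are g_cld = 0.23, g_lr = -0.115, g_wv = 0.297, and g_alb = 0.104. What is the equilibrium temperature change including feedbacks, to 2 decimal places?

3.70 °C

Total gain g = 0.23 − 0.115 + 0.297 + 0.104 = 0.516.
Amplification A = 1/(1 − 0.516) = 2.066.
ΔT = 1.79 × 2.066 = 3.70 °C.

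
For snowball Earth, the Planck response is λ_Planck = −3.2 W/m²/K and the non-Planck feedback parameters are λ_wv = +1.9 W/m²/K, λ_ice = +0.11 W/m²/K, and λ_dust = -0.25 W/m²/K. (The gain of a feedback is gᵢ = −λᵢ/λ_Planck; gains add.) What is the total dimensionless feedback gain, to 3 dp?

0.550

Convert to gains: g_wv = 1.9/3.2 = 0.5937; g_ice = 0.11/3.2 = 0.03437; g_dust = -0.25/3.2 = -0.07812.
Total gain g = 0.54995.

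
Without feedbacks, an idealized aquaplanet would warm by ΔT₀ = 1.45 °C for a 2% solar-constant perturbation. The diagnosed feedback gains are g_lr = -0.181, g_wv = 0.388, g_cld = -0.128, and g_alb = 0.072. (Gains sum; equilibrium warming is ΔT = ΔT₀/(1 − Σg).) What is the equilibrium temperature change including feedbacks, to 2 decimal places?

1.71 °C

Total gain g = -0.181 + 0.388 − 0.128 + 0.072 = 0.151.
Amplification A = 1/(1 − 0.151) = 1.178.
ΔT = 1.45 × 1.178 = 1.71 °C.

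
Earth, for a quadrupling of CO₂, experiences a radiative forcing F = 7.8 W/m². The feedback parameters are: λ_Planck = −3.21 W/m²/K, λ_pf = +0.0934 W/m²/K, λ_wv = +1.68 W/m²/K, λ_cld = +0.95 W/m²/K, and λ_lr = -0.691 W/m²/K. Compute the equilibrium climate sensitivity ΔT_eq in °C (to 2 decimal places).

Net feedback parameter λ = (−3.21) + (+0.0934) + (+1.68) + (+0.95) + (-0.691) = -1.1776 W/m²/K.
ΔT = −F/λ = −7.8/(-1.1776) = 6.62 °C.

6.62 °C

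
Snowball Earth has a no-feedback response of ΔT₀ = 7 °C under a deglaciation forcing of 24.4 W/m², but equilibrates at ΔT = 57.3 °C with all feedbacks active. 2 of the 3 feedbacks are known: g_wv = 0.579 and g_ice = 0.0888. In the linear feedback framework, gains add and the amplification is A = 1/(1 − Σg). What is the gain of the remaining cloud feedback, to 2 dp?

Amplification A = ΔT/ΔT₀ = 57.3/7 = 8.186.
Total gain g = 1 − 1/A = 1 − 1/8.186 = 0.8778.
Known gains sum to 0.579 + 0.0888 = 0.6678.
g_cld = 0.8778 − 0.6678 = 0.21.

0.21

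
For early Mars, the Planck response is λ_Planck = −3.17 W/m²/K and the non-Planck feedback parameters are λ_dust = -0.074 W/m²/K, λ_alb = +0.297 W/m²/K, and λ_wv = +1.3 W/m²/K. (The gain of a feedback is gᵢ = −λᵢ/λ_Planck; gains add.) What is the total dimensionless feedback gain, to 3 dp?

Convert to gains: g_dust = -0.074/3.17 = -0.02334; g_alb = 0.297/3.17 = 0.09369; g_wv = 1.3/3.17 = 0.4101.
Total gain g = 0.48045.

0.480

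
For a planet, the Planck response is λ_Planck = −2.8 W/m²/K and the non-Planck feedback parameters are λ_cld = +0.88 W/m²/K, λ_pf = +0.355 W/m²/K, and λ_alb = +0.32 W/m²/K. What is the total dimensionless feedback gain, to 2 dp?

Convert to gains: g_cld = 0.88/2.8 = 0.3143; g_pf = 0.355/2.8 = 0.1268; g_alb = 0.32/2.8 = 0.1143.
Total gain g = 0.5554.

0.56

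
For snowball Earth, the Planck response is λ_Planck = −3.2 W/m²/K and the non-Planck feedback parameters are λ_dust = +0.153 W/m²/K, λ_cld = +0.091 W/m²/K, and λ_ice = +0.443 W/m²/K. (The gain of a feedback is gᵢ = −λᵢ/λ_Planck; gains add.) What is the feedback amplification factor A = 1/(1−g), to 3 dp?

Convert to gains: g_dust = 0.153/3.2 = 0.04781; g_cld = 0.091/3.2 = 0.02844; g_ice = 0.443/3.2 = 0.1384.
Total gain g = 0.21465.
A = 1/(1 − 0.21465) = 1.273.

1.273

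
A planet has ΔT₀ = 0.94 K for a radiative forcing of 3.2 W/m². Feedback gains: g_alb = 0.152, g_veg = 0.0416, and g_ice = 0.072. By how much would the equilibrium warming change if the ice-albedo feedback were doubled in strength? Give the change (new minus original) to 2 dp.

Original: g = 0.2656, ΔT = 0.94/(1−0.2656) = 1.2800 K.
With doubled ice-albedo: g' = 0.3376, ΔT' = 0.94/(1−0.3376) = 1.4191 K.
Change = 1.4191 − 1.2800 = 0.14 K.

0.14 K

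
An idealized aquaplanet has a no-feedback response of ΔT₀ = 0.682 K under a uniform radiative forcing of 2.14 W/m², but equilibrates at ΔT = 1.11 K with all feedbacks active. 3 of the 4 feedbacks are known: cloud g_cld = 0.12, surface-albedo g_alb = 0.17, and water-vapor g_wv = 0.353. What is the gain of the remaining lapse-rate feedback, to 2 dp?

Amplification A = ΔT/ΔT₀ = 1.11/0.682 = 1.628.
Total gain g = 1 − 1/A = 1 − 1/1.628 = 0.3857.
Known gains sum to 0.12 + 0.17 + 0.353 = 0.643.
g_lr = 0.3857 − 0.643 = -0.26.

-0.26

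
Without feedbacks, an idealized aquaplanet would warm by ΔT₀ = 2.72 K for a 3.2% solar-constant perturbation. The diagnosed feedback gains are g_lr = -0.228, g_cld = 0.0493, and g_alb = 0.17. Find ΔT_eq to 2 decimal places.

2.70 K

Total gain g = -0.228 + 0.0493 + 0.17 = -0.0087.
Amplification A = 1/(1 + 0.0087) = 0.9914.
ΔT = 2.72 × 0.9914 = 2.70 K.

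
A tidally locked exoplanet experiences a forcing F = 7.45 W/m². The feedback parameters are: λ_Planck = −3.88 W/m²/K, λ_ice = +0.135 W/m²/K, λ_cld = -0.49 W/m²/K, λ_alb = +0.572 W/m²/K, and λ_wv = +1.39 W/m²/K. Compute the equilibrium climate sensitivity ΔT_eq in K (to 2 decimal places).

3.28 K

Net feedback parameter λ = (−3.88) + (+0.135) + (-0.49) + (+0.572) + (+1.39) = -2.273 W/m²/K.
ΔT = −F/λ = −7.45/(-2.273) = 3.28 K.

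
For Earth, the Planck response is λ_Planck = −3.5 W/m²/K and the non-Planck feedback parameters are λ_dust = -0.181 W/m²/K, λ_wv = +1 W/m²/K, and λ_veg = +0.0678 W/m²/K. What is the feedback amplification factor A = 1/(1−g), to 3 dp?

Convert to gains: g_dust = -0.181/3.5 = -0.05171; g_wv = 1/3.5 = 0.2857; g_veg = 0.0678/3.5 = 0.01937.
Total gain g = 0.25336.
A = 1/(1 − 0.25336) = 1.339.

1.339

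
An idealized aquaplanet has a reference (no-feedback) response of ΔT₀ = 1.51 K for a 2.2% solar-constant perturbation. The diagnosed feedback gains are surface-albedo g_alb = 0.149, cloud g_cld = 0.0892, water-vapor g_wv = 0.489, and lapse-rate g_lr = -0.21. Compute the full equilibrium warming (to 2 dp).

Total gain g = 0.149 + 0.0892 + 0.489 − 0.21 = 0.5172.
Amplification A = 1/(1 − 0.5172) = 2.071.
ΔT = 1.51 × 2.071 = 3.13 K.

3.13 K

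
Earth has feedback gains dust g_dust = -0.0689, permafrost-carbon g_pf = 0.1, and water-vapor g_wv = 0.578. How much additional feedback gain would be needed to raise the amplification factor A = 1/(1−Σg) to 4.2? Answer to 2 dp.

0.15

Current total gain = 0.6091.
Target gain for A = 4.2: g* = 1 − 1/4.2 = 0.7619.
Additional gain needed = 0.7619 − 0.6091 = 0.15.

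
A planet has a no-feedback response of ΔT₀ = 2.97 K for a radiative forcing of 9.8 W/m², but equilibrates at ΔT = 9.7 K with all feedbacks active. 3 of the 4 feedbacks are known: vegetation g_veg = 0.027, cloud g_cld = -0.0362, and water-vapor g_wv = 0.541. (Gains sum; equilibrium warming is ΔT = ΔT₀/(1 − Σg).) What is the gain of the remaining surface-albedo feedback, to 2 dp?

Amplification A = ΔT/ΔT₀ = 9.7/2.97 = 3.266.
Total gain g = 1 − 1/A = 1 − 1/3.266 = 0.6938.
Known gains sum to 0.027 − 0.0362 + 0.541 = 0.5318.
g_alb = 0.6938 − 0.5318 = 0.16.

0.16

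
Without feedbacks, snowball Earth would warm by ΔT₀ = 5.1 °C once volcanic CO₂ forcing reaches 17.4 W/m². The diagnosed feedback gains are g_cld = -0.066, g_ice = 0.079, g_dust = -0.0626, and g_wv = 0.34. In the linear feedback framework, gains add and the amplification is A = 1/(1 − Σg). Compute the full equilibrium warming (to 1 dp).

Total gain g = -0.066 + 0.079 − 0.0626 + 0.34 = 0.2904.
Amplification A = 1/(1 − 0.2904) = 1.409.
ΔT = 5.1 × 1.409 = 7.2 °C.

7.2 °C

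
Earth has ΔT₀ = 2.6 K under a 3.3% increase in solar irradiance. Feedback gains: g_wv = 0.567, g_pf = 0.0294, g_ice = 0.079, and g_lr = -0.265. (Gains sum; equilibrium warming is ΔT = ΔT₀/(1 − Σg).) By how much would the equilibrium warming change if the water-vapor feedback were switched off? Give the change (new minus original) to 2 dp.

Original: g = 0.4104, ΔT = 2.6/(1−0.4104) = 4.4098 K.
Without water-vapor: g' = -0.1566, ΔT' = 2.6/(1+0.1566) = 2.2480 K.
Change = 2.2480 − 4.4098 = -2.16 K.

-2.16 K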